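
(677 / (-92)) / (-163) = 677 / 14996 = 0.05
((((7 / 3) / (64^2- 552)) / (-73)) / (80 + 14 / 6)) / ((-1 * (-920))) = -7 / 58789714880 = -0.00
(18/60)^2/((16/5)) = 0.03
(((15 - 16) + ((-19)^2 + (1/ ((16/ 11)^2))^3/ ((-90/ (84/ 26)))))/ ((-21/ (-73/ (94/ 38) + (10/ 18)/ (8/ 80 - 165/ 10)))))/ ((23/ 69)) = 1206933939482287213/ 794340611850240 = 1519.42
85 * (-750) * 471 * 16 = -480420000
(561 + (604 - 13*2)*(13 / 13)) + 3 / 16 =18227 / 16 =1139.19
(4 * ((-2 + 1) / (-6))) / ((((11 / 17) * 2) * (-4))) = -17 / 132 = -0.13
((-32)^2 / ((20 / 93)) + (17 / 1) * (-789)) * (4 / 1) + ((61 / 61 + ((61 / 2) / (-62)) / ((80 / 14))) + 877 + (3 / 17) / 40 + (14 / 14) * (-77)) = -2850410759 / 84320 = -33804.68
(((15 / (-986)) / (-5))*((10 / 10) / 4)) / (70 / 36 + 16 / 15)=135 / 534412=0.00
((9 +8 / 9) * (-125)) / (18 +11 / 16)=-178000 / 2691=-66.15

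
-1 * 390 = -390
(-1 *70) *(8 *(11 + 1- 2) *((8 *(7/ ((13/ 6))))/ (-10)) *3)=564480/ 13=43421.54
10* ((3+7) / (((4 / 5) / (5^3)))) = 15625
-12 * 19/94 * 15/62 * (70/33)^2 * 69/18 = -5353250/528891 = -10.12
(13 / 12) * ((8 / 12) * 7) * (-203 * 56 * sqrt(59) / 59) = -517244 * sqrt(59) / 531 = -7482.16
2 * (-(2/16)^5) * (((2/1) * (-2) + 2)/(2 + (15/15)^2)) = 1/24576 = 0.00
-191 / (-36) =191 / 36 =5.31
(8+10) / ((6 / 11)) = 33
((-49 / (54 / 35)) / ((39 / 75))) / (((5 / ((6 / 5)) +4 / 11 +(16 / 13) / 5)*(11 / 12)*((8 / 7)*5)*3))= -300125 / 368838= -0.81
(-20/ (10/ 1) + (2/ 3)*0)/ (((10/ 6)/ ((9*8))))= -432/ 5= -86.40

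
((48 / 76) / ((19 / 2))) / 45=8 / 5415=0.00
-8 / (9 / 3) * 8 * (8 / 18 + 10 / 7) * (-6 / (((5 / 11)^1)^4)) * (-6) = -442275328 / 13125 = -33697.17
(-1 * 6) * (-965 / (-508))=-2895 / 254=-11.40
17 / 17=1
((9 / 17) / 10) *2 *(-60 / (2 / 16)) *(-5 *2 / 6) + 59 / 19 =28363 / 323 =87.81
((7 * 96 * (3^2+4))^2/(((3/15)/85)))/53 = 611981524.53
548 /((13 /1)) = 548 /13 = 42.15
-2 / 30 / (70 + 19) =-1 / 1335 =-0.00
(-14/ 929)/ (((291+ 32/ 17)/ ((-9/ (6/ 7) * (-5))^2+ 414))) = -1509039/ 9250982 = -0.16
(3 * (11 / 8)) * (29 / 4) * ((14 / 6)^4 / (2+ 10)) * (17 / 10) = 13020623 / 103680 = 125.58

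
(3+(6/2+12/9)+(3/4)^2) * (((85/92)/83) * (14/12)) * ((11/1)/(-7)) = -354365/2199168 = -0.16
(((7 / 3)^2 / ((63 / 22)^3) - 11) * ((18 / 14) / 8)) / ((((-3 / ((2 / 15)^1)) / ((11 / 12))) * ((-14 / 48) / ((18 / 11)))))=-494549 / 1250235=-0.40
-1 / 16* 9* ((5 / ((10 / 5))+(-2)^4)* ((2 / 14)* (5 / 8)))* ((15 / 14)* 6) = -74925 / 12544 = -5.97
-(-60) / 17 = 60 / 17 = 3.53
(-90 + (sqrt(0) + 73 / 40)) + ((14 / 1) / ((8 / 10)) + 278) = 8293 / 40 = 207.32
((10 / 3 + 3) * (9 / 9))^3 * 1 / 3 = 84.68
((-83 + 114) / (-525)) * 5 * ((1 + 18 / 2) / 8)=-31 / 84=-0.37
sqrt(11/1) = sqrt(11) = 3.32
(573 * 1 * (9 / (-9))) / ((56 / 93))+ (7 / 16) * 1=-106529 / 112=-951.15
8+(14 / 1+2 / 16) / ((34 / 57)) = 31.68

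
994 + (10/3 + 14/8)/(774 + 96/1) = 10377421/10440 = 994.01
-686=-686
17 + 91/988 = 1299/76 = 17.09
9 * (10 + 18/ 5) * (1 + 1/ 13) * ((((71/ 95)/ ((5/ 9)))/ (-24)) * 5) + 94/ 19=-197573/ 6175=-32.00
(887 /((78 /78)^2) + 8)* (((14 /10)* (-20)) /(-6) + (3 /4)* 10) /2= 65335 /12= 5444.58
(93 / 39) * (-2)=-62 / 13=-4.77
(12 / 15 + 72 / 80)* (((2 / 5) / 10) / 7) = 17 / 1750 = 0.01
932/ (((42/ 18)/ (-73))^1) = -29158.29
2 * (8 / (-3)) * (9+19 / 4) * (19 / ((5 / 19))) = -15884 / 3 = -5294.67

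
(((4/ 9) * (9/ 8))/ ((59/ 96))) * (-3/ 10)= -72/ 295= -0.24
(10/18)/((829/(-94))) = -470/7461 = -0.06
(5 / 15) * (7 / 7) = 1 / 3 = 0.33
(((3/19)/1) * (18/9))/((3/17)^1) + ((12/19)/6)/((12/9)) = 71/38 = 1.87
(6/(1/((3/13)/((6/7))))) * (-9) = -189/13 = -14.54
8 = 8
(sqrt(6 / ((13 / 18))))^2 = 108 / 13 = 8.31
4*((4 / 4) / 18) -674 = -6064 / 9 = -673.78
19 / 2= 9.50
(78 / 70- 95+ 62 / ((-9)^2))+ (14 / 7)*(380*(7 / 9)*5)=2862.44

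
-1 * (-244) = 244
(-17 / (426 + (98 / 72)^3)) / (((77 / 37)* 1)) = -1726272 / 90557005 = -0.02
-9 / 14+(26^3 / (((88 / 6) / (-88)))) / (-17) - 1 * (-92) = 1498127 / 238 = 6294.65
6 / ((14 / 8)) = 24 / 7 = 3.43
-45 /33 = -15 /11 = -1.36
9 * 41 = 369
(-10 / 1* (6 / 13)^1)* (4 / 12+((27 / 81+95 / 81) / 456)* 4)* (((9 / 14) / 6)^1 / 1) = -8000 / 46683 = -0.17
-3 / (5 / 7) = -4.20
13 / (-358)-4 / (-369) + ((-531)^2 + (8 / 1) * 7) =37255006369 / 132102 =282016.97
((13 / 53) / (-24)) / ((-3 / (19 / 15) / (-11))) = -0.05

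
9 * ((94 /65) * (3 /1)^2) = 7614 /65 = 117.14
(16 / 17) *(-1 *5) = -80 / 17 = -4.71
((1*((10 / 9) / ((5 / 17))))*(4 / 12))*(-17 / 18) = -289 / 243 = -1.19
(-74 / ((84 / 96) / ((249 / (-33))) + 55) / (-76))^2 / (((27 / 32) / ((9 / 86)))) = 2414346496 / 61847927943681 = 0.00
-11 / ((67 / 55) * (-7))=605 / 469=1.29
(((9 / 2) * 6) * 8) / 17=12.71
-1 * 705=-705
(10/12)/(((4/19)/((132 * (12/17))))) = 6270/17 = 368.82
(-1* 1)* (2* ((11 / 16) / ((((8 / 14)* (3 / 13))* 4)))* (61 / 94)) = -61061 / 36096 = -1.69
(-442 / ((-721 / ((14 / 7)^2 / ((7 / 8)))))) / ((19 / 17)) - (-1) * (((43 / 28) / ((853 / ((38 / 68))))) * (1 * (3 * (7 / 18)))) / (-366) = 61254907573883 / 24429083896224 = 2.51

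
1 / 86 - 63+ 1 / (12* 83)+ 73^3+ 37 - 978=16617821305 / 42828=388013.01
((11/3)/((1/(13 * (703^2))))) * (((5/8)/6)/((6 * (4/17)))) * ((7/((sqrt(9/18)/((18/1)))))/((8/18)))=696883112.57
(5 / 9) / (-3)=-5 / 27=-0.19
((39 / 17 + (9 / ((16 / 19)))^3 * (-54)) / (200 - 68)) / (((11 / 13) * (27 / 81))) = -2712292791 / 1531904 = -1770.54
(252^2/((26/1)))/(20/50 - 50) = -19845/403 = -49.24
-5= -5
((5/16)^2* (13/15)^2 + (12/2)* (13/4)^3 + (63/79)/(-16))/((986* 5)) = 37493887/897338880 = 0.04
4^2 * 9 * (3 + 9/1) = 1728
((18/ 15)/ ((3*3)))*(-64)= -128/ 15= -8.53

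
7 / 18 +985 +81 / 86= 381710 / 387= 986.33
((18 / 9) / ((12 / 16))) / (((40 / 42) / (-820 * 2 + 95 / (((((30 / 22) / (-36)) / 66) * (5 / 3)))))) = -7066976 / 25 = -282679.04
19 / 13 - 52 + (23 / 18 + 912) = 201881 / 234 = 862.74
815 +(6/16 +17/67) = 437177/536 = 815.63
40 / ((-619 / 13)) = -520 / 619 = -0.84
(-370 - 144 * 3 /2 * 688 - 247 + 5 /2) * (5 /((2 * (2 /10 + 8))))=-7461125 /164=-45494.66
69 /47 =1.47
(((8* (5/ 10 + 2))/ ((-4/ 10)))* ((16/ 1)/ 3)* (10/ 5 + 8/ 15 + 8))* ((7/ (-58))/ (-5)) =-17696/ 261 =-67.80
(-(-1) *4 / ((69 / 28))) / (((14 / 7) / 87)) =1624 / 23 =70.61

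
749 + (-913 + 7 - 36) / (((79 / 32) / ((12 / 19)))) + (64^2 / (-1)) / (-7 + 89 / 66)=690194669 / 559873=1232.77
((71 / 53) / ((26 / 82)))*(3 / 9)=2911 / 2067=1.41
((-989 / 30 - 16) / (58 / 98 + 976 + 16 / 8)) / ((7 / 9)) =-0.06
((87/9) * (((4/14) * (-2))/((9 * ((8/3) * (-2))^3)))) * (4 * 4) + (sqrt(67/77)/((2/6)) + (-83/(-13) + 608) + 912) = 3 * sqrt(5159)/77 + 8890041/5824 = 1529.25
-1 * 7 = -7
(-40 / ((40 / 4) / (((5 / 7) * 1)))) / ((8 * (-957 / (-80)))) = -200 / 6699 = -0.03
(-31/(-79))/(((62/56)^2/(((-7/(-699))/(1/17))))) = 93296/1711851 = 0.05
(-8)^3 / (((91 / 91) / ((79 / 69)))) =-40448 / 69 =-586.20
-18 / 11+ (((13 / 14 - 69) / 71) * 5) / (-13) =-180181 / 142142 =-1.27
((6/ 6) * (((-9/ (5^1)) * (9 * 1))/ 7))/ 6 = -27/ 70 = -0.39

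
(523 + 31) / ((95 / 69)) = 38226 / 95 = 402.38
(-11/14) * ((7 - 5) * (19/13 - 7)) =792/91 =8.70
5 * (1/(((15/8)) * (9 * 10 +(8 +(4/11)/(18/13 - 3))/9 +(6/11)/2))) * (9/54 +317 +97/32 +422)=16458981/757892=21.72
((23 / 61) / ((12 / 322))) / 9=3703 / 3294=1.12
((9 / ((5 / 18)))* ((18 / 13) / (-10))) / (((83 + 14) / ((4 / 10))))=-2916 / 157625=-0.02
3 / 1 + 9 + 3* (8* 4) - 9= 99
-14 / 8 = -7 / 4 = -1.75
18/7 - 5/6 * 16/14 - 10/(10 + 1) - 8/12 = 10/231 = 0.04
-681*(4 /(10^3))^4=-681 /3906250000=-0.00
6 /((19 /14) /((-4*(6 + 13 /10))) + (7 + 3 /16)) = 49056 /58385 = 0.84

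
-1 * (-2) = 2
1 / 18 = 0.06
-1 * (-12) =12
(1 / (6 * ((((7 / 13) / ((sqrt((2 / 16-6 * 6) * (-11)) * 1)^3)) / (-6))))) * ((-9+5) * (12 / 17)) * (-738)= -6490341 * sqrt(6314) / 17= -30336877.82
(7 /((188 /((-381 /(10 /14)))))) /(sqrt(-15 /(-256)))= -24892 * sqrt(15) /1175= -82.05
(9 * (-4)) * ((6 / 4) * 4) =-216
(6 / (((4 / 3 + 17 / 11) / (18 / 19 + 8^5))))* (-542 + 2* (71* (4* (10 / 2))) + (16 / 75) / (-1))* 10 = 2832637413936 / 1805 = 1569328207.17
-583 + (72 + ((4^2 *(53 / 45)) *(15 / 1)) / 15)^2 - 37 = 15456244 / 2025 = 7632.71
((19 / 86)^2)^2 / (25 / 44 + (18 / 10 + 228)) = 7167655 / 693073013924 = 0.00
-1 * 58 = -58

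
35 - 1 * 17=18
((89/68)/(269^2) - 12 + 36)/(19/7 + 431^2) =0.00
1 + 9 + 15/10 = 23/2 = 11.50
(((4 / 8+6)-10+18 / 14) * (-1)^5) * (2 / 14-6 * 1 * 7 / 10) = -2201 / 245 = -8.98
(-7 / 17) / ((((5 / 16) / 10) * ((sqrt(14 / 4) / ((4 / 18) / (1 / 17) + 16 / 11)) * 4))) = -4144 * sqrt(14) / 1683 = -9.21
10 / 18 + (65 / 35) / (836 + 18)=30007 / 53802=0.56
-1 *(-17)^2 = -289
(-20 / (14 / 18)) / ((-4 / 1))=45 / 7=6.43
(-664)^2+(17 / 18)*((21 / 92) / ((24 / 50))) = 2920498079 / 6624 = 440896.45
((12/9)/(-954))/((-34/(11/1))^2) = -121/827118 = -0.00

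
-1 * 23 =-23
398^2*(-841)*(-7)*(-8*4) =-29840779136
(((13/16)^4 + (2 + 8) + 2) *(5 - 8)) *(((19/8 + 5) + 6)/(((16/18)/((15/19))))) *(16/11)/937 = -35317721655/51336445952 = -0.69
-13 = -13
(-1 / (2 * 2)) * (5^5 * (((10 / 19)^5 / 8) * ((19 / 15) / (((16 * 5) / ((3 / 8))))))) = -390625 / 16681088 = -0.02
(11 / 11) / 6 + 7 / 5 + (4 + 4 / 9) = 541 / 90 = 6.01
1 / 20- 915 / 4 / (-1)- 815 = -2931 / 5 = -586.20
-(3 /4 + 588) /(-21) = 785 /28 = 28.04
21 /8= 2.62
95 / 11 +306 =3461 / 11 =314.64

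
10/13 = 0.77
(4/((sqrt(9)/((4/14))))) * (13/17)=104/357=0.29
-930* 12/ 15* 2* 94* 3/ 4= -104904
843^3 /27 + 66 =22188107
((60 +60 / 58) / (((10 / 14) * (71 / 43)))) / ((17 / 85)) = 532770 / 2059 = 258.75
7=7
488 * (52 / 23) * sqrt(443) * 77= 1953952 * sqrt(443) / 23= 1788084.00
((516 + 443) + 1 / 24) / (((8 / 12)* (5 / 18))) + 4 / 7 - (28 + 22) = 1436231 / 280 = 5129.40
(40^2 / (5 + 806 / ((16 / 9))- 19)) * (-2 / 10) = -0.73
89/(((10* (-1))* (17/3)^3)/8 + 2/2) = -9612/24457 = -0.39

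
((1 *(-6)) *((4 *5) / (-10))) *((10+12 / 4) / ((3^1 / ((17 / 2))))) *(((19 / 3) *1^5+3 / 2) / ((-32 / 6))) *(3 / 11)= -31161 / 176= -177.05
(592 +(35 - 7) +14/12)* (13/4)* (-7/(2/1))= -339157/48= -7065.77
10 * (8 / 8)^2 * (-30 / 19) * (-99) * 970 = 28809000 / 19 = 1516263.16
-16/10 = -8/5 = -1.60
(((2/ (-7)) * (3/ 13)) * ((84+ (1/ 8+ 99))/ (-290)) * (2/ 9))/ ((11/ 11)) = 293/ 31668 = 0.01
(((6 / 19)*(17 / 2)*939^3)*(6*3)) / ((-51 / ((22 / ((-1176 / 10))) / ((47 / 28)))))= 546437772540 / 6251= 87416057.04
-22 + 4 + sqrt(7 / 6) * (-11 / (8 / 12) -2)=-37 * sqrt(42) / 12 -18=-37.98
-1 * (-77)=77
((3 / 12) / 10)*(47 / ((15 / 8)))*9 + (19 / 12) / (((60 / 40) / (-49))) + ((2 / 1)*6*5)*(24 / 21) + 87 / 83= 6153853 / 261450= 23.54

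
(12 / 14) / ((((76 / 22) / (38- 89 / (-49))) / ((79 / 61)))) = 5086257 / 397537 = 12.79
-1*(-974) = 974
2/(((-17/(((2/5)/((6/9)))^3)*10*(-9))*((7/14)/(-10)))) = -12/2125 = -0.01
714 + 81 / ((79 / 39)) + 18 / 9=59723 / 79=755.99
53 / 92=0.58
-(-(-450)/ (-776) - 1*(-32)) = -12191/ 388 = -31.42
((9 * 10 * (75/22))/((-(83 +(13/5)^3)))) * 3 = -1265625/138292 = -9.15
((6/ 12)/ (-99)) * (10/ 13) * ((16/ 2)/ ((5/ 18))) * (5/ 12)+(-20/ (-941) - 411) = -411.03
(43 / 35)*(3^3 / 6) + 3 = 597 / 70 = 8.53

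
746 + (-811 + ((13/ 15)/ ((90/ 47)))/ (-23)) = -2018861/ 31050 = -65.02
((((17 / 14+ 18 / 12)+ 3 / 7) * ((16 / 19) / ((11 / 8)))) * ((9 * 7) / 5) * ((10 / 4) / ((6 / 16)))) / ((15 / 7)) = 7168 / 95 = 75.45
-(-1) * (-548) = -548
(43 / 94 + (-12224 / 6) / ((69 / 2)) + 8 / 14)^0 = 1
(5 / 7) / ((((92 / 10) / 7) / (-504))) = -6300 / 23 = -273.91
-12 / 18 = -2 / 3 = -0.67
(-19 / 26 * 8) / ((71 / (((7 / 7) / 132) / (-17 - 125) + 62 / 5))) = -22080337 / 21625890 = -1.02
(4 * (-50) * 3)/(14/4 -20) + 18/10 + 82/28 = 31641/770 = 41.09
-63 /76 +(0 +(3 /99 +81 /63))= 0.49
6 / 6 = 1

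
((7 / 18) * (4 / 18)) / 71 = 7 / 5751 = 0.00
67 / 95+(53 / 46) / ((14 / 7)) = 11199 / 8740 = 1.28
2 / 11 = 0.18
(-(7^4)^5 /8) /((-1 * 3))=79792266297612001 /24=3324677762400500.04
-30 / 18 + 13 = 34 / 3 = 11.33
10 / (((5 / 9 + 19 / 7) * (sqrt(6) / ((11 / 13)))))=1155 * sqrt(6) / 2678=1.06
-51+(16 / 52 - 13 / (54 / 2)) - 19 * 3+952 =296183 / 351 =843.83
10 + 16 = 26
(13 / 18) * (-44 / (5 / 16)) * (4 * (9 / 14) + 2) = -464.86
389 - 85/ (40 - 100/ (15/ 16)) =15611/ 40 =390.28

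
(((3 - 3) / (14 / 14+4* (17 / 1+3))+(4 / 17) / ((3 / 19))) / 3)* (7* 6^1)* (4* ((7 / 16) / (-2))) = -931 / 51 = -18.25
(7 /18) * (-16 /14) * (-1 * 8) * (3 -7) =-14.22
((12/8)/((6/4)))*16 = 16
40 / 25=1.60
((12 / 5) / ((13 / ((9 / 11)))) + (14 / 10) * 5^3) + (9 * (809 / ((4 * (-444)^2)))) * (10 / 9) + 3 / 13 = 3803370187 / 21684960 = 175.39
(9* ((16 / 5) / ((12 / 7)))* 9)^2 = 571536 / 25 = 22861.44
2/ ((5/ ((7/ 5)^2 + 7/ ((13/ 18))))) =7574/ 1625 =4.66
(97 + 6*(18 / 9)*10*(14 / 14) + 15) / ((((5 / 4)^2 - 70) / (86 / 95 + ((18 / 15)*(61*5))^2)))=-47238563072 / 104025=-454107.79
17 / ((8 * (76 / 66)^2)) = 18513 / 11552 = 1.60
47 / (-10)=-47 / 10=-4.70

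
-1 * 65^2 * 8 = -33800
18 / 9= 2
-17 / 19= -0.89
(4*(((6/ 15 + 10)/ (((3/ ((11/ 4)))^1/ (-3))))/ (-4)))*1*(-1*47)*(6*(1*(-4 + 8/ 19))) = 2742168/ 95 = 28864.93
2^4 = 16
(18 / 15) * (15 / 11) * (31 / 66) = 93 / 121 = 0.77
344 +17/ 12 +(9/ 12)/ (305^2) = 192794317/ 558150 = 345.42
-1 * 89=-89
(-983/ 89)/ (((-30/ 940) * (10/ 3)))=46201/ 445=103.82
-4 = -4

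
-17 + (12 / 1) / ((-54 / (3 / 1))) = -53 / 3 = -17.67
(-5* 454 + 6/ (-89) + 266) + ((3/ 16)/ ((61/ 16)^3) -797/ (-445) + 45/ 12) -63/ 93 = -25039608825487/ 12524811580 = -1999.20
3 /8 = 0.38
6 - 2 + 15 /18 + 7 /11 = 361 /66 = 5.47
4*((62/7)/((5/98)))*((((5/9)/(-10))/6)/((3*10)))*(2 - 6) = 1736/2025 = 0.86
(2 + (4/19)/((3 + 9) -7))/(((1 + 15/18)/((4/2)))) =2328/1045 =2.23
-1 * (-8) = 8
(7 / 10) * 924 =3234 / 5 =646.80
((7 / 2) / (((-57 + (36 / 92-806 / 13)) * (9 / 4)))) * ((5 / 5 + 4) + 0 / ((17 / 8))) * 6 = -0.39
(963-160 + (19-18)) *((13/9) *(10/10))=3484/3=1161.33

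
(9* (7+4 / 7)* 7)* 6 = 2862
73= 73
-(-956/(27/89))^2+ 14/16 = -9930434.04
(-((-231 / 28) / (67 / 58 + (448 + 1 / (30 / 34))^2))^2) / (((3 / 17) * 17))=-15454951875 / 27719611673012596516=-0.00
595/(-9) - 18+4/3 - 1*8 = -817/9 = -90.78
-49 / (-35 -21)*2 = 7 / 4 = 1.75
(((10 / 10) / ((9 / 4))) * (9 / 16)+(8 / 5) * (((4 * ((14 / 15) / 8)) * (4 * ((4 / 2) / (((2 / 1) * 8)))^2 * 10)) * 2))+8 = 551 / 60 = 9.18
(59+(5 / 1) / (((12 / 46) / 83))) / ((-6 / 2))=-9899 / 18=-549.94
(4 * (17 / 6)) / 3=34 / 9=3.78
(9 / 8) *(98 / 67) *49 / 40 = 21609 / 10720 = 2.02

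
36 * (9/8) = 81/2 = 40.50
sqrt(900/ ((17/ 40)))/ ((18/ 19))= 190 * sqrt(170)/ 51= 48.57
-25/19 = -1.32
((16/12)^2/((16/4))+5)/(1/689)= 33761/9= 3751.22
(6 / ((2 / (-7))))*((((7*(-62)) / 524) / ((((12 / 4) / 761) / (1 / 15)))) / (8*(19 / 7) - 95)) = -8091713 / 2016090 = -4.01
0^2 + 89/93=89/93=0.96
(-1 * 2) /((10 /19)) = -19 /5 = -3.80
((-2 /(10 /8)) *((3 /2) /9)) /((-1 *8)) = 1 /30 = 0.03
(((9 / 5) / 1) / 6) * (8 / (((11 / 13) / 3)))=468 / 55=8.51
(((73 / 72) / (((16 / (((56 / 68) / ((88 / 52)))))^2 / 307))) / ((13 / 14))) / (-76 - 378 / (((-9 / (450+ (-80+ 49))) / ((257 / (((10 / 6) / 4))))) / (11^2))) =499653245 / 2116355918649274368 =0.00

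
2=2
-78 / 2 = -39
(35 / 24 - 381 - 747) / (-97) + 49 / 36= 90617 / 6984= 12.97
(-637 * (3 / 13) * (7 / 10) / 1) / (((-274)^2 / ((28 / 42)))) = -343 / 375380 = -0.00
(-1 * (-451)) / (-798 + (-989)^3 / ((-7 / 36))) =3157 / 34825014498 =0.00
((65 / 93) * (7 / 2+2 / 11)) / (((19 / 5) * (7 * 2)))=8775 / 181412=0.05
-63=-63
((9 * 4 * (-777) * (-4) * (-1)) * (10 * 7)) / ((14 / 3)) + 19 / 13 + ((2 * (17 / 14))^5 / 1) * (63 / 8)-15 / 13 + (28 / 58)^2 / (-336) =-1056927634779599 / 630003192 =-1677654.41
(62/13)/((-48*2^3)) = -31/2496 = -0.01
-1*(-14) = 14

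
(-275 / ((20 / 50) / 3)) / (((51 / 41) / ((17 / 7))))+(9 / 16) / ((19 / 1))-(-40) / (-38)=-8571177 / 2128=-4027.81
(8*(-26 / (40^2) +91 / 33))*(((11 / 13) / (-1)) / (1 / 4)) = -5567 / 75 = -74.23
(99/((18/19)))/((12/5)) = 1045/24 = 43.54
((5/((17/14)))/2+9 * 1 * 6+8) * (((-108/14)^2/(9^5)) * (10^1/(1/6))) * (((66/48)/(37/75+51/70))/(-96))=-166375/3664248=-0.05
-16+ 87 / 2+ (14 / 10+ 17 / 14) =1054 / 35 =30.11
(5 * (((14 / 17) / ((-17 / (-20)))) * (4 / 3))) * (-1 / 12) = -1400 / 2601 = -0.54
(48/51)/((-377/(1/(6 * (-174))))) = 4/1672749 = 0.00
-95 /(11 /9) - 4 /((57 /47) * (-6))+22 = -103789 /1881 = -55.18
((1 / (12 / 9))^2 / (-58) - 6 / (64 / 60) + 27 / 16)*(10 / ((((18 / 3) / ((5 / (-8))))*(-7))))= -30525 / 51968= -0.59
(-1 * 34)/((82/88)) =-1496/41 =-36.49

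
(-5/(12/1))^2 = 25/144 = 0.17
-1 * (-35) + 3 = 38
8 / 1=8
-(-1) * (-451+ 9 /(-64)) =-28873 /64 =-451.14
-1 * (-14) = 14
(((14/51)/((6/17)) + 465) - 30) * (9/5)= 3922/5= 784.40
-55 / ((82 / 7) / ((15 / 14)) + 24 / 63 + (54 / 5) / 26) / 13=-1925 / 5337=-0.36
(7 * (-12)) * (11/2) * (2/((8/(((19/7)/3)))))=-209/2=-104.50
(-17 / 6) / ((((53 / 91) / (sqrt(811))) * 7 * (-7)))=221 * sqrt(811) / 2226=2.83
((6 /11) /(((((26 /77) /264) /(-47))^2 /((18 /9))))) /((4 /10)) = 622377090720 /169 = 3682704678.82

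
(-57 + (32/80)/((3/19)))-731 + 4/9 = -35326/45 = -785.02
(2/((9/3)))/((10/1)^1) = 1/15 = 0.07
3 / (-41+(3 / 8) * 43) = -24 / 199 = -0.12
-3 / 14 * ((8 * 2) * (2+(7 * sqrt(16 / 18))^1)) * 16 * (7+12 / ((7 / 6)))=-30976 * sqrt(2) / 7 -92928 / 49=-8154.59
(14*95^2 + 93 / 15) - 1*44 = 631561 / 5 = 126312.20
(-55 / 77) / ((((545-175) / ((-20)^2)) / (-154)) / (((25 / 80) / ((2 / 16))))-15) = 11000 / 231037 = 0.05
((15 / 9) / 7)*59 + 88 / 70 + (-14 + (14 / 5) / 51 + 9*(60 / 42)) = 8459 / 595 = 14.22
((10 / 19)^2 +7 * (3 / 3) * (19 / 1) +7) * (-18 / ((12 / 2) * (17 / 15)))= -2278800 / 6137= -371.32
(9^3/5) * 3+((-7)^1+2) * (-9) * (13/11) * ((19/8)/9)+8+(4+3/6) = 204131/440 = 463.93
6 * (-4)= -24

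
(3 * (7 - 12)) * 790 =-11850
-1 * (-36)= 36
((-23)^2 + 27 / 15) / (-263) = -2.02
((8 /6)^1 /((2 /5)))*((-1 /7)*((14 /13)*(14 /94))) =-0.08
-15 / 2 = -7.50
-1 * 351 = -351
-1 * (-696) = 696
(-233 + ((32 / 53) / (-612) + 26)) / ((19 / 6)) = -3357142 / 51357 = -65.37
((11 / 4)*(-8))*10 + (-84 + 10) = -294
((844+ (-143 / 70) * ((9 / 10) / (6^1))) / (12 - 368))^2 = 1395164931241 / 248402560000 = 5.62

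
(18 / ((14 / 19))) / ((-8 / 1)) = -3.05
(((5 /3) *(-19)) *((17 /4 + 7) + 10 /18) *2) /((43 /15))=-201875 /774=-260.82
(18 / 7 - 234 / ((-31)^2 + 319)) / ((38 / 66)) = 353133 / 85120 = 4.15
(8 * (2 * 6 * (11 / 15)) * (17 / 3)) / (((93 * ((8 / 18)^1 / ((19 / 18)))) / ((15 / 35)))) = 14212 / 3255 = 4.37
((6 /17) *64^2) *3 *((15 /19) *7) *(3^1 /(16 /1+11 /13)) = 100638720 /23579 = 4268.15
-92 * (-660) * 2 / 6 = 20240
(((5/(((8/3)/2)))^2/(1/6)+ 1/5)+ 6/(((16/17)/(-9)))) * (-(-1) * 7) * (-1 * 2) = -1904/5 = -380.80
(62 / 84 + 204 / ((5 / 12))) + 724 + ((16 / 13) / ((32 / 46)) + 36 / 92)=76383949 / 62790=1216.50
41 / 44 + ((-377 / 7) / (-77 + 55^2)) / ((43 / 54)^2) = 34455089 / 38155964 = 0.90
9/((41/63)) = 567/41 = 13.83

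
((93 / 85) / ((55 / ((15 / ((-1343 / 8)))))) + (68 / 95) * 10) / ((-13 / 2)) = -26266688 / 23858395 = -1.10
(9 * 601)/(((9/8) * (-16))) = -601/2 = -300.50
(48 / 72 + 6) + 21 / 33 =241 / 33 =7.30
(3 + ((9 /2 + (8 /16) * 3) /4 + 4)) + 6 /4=10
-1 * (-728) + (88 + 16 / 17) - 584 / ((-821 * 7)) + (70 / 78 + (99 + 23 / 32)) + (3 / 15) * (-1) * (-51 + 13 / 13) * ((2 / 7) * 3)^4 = 923.06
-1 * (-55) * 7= 385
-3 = -3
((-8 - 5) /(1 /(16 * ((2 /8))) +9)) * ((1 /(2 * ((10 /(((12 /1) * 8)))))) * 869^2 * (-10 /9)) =628293952 /111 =5660305.87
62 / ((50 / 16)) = 496 / 25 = 19.84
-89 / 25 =-3.56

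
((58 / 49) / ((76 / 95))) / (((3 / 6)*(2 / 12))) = 870 / 49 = 17.76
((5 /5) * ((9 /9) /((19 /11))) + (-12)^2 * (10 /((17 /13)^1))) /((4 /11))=3914537 /1292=3029.83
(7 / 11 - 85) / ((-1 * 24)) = 116 / 33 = 3.52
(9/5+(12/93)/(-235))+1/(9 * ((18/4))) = 1076399/590085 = 1.82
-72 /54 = -4 /3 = -1.33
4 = 4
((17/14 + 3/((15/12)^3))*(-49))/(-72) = 33691/18000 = 1.87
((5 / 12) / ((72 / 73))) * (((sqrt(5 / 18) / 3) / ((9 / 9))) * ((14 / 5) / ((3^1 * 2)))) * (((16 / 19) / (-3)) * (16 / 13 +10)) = -37303 * sqrt(10) / 1080378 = -0.11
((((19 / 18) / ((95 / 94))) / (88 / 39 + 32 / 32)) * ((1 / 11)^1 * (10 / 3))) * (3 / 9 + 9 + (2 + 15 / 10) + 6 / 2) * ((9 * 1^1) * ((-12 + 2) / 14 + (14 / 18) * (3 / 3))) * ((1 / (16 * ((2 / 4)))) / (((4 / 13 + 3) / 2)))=754585 / 11353419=0.07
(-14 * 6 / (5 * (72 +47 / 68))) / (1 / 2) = -0.46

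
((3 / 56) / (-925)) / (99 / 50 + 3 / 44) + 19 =7391331 / 389018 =19.00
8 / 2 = 4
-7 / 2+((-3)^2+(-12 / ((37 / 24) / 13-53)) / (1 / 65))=668209 / 32998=20.25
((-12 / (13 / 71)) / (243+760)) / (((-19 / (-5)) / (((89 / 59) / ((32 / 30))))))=-1421775 / 58466876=-0.02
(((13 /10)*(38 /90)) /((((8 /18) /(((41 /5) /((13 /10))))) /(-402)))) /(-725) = 156579 /36250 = 4.32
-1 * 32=-32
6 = 6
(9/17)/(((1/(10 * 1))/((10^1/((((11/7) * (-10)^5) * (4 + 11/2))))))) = -63/1776500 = -0.00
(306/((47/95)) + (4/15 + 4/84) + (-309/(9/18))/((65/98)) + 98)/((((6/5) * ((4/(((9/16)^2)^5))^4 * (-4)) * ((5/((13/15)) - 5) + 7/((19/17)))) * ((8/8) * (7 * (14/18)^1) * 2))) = 4302658117852285304550705557071888335595533615/18625525775623851160624289445176546599139511031341082738688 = 0.00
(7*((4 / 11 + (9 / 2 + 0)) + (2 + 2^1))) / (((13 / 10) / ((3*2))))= 3150 / 11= 286.36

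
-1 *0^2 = 0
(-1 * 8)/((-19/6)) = 2.53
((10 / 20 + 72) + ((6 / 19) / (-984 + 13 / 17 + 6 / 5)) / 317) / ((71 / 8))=291599565740 / 35695809409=8.17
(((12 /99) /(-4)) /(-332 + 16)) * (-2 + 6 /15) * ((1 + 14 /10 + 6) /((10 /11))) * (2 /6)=-14 /29625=-0.00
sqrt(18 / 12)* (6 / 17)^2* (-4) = -72* sqrt(6) / 289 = -0.61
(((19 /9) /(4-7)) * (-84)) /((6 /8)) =2128 /27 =78.81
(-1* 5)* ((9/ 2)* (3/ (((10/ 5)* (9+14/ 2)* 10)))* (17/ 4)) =-459/ 512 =-0.90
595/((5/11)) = 1309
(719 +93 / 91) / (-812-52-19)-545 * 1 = -43857907 / 80353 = -545.82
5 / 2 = 2.50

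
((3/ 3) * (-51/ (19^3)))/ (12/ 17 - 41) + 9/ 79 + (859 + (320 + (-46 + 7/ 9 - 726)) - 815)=-1359974398973/ 3340573065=-407.11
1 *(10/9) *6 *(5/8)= 25/6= 4.17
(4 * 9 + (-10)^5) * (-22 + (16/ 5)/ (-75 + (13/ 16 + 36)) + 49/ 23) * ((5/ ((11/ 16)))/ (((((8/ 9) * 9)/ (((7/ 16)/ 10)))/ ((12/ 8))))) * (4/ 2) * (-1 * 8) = -1471594185306/ 772915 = -1903953.46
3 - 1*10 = -7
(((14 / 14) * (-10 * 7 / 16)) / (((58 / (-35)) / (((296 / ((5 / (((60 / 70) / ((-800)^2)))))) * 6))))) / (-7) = -333 / 1856000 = -0.00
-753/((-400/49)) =36897/400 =92.24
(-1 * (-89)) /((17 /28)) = 2492 /17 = 146.59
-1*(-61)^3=226981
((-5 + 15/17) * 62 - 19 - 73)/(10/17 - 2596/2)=246/919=0.27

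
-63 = -63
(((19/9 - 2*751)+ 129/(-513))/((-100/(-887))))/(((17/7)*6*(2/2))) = -132729793/145350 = -913.17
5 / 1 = 5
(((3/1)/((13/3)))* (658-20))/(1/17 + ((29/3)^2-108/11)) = 4831893/915473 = 5.28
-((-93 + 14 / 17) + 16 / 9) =13831 / 153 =90.40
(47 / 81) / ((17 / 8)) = 376 / 1377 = 0.27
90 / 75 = 6 / 5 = 1.20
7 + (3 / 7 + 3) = 73 / 7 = 10.43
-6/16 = -3/8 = -0.38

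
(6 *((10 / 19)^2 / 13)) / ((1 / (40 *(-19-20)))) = -72000 / 361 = -199.45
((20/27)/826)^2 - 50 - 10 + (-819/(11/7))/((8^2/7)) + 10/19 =-193730317723609/1663236058176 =-116.48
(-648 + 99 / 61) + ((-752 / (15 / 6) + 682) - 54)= -97349 / 305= -319.18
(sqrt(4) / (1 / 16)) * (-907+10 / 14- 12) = -205696 / 7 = -29385.14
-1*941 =-941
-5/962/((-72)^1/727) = 3635/69264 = 0.05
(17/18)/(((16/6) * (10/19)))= 323/480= 0.67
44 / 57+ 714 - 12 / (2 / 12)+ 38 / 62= 1136861 / 1767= 643.38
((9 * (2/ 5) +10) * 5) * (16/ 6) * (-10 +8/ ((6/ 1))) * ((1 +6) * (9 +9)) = -198016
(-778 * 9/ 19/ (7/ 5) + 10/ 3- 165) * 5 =-847675/ 399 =-2124.50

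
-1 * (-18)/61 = 18/61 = 0.30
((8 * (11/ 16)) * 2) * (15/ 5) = 33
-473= -473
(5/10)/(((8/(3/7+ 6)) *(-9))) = -5/112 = -0.04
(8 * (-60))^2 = 230400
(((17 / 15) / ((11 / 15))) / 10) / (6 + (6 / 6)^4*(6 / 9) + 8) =51 / 4840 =0.01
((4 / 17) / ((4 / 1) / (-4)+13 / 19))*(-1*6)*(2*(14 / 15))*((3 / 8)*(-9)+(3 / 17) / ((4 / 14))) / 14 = -475 / 289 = -1.64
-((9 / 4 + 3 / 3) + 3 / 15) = -69 / 20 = -3.45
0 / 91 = 0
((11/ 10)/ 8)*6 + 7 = 313/ 40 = 7.82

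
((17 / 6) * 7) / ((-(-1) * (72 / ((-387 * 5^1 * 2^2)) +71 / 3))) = 25585 / 30518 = 0.84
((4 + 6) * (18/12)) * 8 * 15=1800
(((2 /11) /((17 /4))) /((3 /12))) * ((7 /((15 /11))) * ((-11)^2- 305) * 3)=-41216 /85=-484.89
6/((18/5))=5/3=1.67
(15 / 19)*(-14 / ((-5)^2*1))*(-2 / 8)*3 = 63 / 190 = 0.33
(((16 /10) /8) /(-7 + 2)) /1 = -1 /25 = -0.04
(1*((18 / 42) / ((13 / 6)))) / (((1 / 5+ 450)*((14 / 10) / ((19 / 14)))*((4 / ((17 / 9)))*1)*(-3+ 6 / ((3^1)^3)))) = -0.00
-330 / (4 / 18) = -1485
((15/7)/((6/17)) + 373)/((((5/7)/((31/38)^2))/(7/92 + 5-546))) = -50760568731/265696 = -191047.55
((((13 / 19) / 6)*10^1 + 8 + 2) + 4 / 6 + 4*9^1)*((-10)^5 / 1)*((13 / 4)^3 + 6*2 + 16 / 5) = -8997609375 / 38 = -236779194.08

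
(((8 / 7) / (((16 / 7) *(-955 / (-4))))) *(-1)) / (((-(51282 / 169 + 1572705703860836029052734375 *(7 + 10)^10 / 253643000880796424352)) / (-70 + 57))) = -6594718022900707033152 / 3027889676406480964504273431887749893392605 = -0.00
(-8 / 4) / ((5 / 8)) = -16 / 5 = -3.20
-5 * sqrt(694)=-131.72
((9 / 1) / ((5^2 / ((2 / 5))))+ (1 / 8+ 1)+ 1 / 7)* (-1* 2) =-9883 / 3500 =-2.82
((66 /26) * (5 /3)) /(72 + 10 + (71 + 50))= 55 /2639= 0.02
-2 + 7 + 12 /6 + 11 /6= 8.83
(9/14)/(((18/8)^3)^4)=8388608/219667417263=0.00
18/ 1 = 18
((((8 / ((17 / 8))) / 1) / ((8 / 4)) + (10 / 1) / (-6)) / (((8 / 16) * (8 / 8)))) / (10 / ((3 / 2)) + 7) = 22 / 697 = 0.03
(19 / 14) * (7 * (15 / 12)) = 95 / 8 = 11.88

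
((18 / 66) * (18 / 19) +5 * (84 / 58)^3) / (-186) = -13123161 / 158016331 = -0.08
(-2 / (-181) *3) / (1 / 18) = 0.60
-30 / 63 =-10 / 21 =-0.48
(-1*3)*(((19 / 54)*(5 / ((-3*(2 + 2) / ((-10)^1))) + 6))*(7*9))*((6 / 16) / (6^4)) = -8113 / 41472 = -0.20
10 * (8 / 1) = 80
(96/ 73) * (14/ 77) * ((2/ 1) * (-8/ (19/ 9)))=-27648/ 15257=-1.81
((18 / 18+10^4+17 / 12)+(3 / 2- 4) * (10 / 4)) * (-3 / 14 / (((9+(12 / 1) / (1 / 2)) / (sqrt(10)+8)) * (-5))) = 59977 * sqrt(10) / 4620+119954 / 1155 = 144.91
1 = 1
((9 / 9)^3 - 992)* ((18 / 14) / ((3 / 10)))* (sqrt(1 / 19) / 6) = -4955* sqrt(19) / 133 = -162.39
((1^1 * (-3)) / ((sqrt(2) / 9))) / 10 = -27 * sqrt(2) / 20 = -1.91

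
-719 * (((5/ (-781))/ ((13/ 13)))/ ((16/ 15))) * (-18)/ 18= -4.32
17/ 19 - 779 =-14784/ 19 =-778.11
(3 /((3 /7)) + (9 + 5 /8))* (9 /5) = 1197 /40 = 29.92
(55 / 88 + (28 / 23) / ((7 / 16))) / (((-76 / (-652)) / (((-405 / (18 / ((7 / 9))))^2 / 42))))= 313775 / 1472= 213.16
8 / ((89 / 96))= 768 / 89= 8.63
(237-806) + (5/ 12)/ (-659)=-4499657/ 7908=-569.00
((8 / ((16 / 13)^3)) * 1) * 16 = 2197 / 32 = 68.66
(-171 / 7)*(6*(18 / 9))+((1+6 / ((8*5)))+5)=-40179 / 140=-286.99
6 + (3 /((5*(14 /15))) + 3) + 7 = 233 /14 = 16.64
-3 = -3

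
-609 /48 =-203 /16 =-12.69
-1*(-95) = 95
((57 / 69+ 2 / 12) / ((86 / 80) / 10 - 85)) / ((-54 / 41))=561700 / 63261891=0.01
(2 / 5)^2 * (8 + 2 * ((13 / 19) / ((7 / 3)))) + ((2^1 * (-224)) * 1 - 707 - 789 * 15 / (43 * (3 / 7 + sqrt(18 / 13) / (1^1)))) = -2565243242 / 2430575 - 38661 * sqrt(26) / 731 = -1325.08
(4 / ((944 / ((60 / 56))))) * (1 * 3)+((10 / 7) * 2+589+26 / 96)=1676945 / 2832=592.14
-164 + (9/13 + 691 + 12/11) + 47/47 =75759/143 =529.78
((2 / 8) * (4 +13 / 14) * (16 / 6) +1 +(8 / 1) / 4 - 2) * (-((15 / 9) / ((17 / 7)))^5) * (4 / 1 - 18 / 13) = -150062500 / 87947613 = -1.71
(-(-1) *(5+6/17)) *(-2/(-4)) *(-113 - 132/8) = -23569/68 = -346.60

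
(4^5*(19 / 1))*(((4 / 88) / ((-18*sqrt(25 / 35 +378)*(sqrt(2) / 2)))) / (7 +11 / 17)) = -41344*sqrt(37114) / 17059185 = -0.47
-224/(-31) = 224/31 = 7.23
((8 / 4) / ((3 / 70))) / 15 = 28 / 9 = 3.11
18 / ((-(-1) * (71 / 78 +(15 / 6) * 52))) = 1404 / 10211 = 0.14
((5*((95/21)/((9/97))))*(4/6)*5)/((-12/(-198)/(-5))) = -12670625/189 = -67040.34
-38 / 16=-19 / 8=-2.38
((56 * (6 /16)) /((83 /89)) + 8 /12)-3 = 5026 /249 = 20.18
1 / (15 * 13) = 1 / 195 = 0.01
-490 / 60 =-8.17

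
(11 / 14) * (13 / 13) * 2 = 11 / 7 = 1.57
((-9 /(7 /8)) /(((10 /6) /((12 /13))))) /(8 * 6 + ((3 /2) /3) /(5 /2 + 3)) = -28512 /240695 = -0.12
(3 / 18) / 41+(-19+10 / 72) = -27833 / 1476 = -18.86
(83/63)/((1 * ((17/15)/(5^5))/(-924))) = -3356617.65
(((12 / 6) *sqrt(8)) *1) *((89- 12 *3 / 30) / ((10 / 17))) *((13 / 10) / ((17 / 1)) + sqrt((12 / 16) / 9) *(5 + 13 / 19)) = 5707 *sqrt(2) / 125 + 268668 *sqrt(6) / 475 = 1450.04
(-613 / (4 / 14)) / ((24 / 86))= -184513 / 24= -7688.04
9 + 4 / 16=37 / 4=9.25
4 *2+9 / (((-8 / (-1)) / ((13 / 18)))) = 141 / 16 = 8.81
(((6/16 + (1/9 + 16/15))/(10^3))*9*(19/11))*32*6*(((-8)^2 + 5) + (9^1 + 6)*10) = 6977997/6875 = 1014.98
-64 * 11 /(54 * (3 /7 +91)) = -77 /540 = -0.14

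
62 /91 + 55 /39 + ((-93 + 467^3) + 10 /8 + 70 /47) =5227219798223 /51324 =101847474.83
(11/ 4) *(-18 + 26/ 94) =-9163/ 188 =-48.74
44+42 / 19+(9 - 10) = 859 / 19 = 45.21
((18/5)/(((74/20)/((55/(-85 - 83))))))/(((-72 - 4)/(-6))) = -495/19684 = -0.03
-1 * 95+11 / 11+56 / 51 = -4738 / 51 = -92.90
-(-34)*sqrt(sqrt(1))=34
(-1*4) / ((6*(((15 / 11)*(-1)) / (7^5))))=8216.76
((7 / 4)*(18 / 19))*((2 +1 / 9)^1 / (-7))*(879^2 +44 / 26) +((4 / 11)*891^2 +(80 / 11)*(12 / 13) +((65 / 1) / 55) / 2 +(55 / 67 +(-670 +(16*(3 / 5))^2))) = -23523046301 / 239525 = -98207.06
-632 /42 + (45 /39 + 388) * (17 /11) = 1760875 /3003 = 586.37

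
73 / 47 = 1.55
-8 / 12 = -2 / 3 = -0.67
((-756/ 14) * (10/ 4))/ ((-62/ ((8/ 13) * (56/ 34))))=15120/ 6851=2.21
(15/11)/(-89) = -15/979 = -0.02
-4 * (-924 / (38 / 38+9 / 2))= 672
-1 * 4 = -4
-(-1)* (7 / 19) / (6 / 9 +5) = 21 / 323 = 0.07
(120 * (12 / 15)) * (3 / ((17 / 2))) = 576 / 17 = 33.88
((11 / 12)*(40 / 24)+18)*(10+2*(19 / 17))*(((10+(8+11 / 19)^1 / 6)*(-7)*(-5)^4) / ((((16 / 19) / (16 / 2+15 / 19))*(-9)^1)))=457914104375 / 33048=13856030.75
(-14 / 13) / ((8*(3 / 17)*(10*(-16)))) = 119 / 24960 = 0.00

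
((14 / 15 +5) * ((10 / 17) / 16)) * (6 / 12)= 89 / 816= 0.11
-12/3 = -4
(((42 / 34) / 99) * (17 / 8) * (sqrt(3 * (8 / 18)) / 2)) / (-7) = -sqrt(3) / 792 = -0.00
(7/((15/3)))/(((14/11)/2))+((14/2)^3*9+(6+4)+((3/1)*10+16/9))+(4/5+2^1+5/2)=56453/18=3136.28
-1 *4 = -4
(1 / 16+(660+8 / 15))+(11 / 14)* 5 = 1116401 / 1680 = 664.52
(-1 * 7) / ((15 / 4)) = -28 / 15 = -1.87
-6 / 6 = -1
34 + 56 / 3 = 158 / 3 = 52.67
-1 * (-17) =17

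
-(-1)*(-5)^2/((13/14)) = 350/13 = 26.92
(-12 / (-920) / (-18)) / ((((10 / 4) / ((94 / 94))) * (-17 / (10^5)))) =2000 / 1173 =1.71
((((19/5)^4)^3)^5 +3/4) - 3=61237266573640255360524720000000000.00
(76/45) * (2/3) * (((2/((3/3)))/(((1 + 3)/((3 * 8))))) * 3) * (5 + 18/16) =3724/15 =248.27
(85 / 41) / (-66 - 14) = -17 / 656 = -0.03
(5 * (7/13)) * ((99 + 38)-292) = -5425/13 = -417.31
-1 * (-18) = 18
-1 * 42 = -42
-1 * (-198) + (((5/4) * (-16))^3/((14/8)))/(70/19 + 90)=92954/623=149.20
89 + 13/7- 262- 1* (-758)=4108/7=586.86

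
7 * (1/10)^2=7/100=0.07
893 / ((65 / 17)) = 15181 / 65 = 233.55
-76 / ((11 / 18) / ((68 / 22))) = -46512 / 121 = -384.40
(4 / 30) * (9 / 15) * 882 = 70.56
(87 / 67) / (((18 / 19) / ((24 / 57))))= 116 / 201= 0.58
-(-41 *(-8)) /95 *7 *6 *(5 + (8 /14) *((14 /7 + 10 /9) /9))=-753.70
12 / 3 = 4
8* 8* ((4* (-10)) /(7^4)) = -2560 /2401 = -1.07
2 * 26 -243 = -191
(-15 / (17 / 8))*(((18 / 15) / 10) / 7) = -0.12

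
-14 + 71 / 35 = -419 / 35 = -11.97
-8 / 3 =-2.67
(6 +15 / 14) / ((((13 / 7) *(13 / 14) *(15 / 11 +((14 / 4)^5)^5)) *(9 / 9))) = 255785435136 / 2493046563955395811085333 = 0.00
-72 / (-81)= 8 / 9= 0.89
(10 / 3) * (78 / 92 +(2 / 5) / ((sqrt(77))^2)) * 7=15107 / 759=19.90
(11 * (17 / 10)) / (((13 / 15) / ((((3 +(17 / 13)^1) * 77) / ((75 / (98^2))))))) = 3872063888 / 4225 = 916464.83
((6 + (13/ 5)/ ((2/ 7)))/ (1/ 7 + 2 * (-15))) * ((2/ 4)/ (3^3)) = -1057/ 112860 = -0.01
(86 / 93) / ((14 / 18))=258 / 217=1.19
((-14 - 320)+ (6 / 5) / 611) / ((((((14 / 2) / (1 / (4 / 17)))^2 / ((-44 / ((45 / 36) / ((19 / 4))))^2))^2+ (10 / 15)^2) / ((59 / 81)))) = -9593740547019770877956 / 17526474063796699755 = -547.39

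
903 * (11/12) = 3311/4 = 827.75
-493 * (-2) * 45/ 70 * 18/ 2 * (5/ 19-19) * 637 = -1293669468/ 19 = -68087866.74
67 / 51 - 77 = -3860 / 51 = -75.69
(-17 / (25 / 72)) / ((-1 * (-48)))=-51 / 50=-1.02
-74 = -74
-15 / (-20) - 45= -177 / 4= -44.25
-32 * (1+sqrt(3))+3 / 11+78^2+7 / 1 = 66652 / 11- 32 * sqrt(3) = 6003.85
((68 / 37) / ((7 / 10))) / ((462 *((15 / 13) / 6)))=1768 / 59829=0.03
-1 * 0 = 0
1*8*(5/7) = 40/7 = 5.71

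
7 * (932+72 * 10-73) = 11053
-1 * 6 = -6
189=189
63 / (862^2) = 63 / 743044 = 0.00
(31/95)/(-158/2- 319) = -31/37810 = -0.00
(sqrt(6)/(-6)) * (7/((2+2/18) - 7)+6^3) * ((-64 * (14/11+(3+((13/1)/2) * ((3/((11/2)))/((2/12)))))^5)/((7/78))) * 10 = 34404316329532949280 * sqrt(6)/12400927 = 6795703253205.08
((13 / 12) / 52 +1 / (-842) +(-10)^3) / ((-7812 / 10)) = 101038015 / 78932448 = 1.28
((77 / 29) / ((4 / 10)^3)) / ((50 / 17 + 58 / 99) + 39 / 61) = 988131375 / 99234056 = 9.96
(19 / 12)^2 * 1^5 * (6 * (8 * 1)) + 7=382 / 3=127.33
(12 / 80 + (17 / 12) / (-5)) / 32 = -1 / 240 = -0.00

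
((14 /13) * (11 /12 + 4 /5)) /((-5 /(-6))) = 721 /325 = 2.22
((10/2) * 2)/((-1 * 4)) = -5/2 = -2.50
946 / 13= 72.77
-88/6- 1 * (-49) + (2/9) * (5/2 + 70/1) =454/9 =50.44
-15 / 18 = -5 / 6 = -0.83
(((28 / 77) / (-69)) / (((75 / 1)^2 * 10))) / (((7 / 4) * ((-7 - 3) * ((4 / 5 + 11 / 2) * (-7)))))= -8 / 65897803125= -0.00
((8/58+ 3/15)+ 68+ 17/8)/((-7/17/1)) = -1389529/8120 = -171.12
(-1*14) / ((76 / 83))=-581 / 38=-15.29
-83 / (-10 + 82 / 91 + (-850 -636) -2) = 7553 / 136236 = 0.06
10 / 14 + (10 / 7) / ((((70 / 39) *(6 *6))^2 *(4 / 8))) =0.71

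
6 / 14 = 3 / 7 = 0.43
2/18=1/9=0.11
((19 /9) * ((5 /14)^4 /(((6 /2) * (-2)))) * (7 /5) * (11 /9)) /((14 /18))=-26125 /2074464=-0.01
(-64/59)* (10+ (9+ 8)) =-1728/59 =-29.29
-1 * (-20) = 20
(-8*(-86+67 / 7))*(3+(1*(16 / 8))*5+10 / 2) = 77040 / 7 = 11005.71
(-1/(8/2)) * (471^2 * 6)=-332761.50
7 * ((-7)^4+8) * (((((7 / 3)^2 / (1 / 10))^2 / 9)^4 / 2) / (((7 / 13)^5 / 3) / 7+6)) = 138716774776342390133506000000 / 8392142628056043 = 16529363349068.19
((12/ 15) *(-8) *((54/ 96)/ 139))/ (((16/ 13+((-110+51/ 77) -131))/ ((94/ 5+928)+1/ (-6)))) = 28427399/ 277242450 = 0.10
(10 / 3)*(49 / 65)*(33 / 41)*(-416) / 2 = -420.68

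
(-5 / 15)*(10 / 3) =-10 / 9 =-1.11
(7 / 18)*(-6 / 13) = -7 / 39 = -0.18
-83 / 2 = -41.50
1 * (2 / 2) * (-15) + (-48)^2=2289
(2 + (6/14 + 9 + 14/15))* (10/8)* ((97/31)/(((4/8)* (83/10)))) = 629530/54033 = 11.65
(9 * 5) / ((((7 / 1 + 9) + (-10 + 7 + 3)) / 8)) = 45 / 2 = 22.50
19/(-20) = -19/20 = -0.95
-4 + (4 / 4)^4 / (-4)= -17 / 4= -4.25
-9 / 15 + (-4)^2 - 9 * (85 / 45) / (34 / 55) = -121 / 10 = -12.10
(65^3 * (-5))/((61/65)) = -1463165.98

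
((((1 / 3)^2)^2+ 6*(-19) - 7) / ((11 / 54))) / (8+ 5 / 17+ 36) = -333200 / 24849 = -13.41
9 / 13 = 0.69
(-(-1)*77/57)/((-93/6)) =-154/1767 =-0.09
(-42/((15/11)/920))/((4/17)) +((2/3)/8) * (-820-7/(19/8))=-2289435/19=-120496.58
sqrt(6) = 2.45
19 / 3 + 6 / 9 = 7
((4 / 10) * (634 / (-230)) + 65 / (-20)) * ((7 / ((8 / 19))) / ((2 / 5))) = -1331463 / 7360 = -180.91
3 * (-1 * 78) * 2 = -468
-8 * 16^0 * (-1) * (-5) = -40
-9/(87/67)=-201/29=-6.93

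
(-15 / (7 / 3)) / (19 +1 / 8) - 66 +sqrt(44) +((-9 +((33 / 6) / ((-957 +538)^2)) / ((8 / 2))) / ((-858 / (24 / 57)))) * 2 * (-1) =-869061548921 / 13099132893 +2 * sqrt(11) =-59.71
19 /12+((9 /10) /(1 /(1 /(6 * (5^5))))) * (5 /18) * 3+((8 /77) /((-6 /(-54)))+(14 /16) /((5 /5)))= 9798553 /2887500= 3.39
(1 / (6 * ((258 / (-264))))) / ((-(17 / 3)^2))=66 / 12427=0.01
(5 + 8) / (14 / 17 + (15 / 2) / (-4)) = -136 / 11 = -12.36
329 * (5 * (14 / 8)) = 11515 / 4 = 2878.75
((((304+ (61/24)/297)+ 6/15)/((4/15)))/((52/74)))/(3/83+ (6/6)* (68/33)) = 33317650591/43003584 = 774.76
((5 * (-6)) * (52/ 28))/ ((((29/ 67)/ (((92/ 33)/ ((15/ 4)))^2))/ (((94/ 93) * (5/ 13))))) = -1705800704/ 61677693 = -27.66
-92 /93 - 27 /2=-2695 /186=-14.49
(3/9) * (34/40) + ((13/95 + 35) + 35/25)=8395/228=36.82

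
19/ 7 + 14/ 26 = 296/ 91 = 3.25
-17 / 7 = -2.43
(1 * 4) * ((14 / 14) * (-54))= -216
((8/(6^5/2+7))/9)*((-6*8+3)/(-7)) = 8/5453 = 0.00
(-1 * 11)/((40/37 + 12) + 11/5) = -185/257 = -0.72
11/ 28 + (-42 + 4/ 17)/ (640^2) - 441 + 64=-1835674097/ 4874240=-376.61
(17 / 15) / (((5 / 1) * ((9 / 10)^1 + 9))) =34 / 1485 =0.02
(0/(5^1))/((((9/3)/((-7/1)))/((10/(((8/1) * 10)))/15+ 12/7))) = 0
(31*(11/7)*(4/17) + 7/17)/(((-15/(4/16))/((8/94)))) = -471/27965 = -0.02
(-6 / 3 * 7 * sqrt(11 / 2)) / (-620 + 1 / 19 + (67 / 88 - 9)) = 11704 * sqrt(22) / 1050327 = 0.05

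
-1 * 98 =-98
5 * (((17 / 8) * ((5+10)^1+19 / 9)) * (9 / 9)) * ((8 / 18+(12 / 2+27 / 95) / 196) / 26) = 14932511 / 4481568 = 3.33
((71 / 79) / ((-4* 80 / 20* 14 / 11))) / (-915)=781 / 16191840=0.00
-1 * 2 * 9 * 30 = -540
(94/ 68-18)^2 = 319225/ 1156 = 276.15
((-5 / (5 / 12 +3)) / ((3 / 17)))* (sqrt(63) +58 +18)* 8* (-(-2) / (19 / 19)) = -413440 / 41 -16320* sqrt(7) / 41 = -11137.04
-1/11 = -0.09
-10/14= -5/7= -0.71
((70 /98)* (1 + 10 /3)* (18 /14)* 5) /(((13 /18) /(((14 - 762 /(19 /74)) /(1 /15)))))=-1136470500 /931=-1220698.71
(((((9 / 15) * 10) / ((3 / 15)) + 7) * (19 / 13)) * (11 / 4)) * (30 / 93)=38665 / 806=47.97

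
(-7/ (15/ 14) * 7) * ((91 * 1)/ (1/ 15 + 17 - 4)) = -637/ 2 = -318.50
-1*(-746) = 746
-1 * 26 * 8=-208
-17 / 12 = -1.42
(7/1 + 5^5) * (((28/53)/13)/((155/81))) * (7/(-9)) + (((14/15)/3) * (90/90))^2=-2233377076/43251975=-51.64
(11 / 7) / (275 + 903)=11 / 8246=0.00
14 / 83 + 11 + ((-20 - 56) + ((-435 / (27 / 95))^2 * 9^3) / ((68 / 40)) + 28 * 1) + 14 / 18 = 12756934060906 / 12699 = 1004562096.30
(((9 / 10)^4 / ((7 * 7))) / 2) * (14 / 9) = 729 / 70000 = 0.01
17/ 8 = 2.12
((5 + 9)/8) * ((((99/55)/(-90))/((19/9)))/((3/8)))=-21/475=-0.04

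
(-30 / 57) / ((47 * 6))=-5 / 2679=-0.00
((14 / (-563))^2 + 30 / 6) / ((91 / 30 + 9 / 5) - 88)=-9510246 / 158167531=-0.06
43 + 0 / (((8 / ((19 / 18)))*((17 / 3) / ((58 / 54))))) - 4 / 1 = 39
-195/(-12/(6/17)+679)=-13/43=-0.30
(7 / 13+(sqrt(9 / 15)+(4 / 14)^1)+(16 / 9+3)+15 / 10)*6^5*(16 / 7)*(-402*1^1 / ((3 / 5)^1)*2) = -107745776640 / 637 - 33343488*sqrt(15) / 7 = -187594042.46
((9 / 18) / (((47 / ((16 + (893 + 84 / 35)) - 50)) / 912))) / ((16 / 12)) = 1472994 / 235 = 6268.06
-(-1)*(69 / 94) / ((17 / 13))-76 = -120551 / 1598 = -75.44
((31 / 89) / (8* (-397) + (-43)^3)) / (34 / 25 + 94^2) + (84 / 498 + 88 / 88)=1.17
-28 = -28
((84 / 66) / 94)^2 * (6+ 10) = 784 / 267289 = 0.00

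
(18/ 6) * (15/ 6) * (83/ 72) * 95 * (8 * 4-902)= -5716625/ 8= -714578.12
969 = 969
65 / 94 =0.69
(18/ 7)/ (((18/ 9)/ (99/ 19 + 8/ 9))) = 149/ 19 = 7.84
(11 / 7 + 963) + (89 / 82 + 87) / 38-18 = 20697177 / 21812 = 948.89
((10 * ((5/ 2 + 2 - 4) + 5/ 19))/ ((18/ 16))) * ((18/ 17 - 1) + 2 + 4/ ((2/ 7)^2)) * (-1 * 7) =-2424.55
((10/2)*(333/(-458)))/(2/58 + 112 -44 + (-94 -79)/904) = -4364964/81458735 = -0.05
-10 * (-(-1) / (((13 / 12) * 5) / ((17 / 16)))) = -51 / 26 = -1.96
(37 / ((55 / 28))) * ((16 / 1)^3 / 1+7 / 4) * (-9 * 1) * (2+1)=-114622263 / 55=-2084041.15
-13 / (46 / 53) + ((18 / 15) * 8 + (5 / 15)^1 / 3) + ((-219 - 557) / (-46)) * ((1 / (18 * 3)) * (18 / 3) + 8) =90779 / 690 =131.56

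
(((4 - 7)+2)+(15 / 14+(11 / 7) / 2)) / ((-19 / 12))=-72 / 133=-0.54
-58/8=-29/4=-7.25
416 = 416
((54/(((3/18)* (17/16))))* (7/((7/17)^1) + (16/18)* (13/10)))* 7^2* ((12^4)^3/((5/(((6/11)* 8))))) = 9868628715126657122304/4675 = 2110936623556504197.28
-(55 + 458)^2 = -263169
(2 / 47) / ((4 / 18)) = 9 / 47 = 0.19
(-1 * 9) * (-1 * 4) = 36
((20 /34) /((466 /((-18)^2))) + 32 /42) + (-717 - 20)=-61207001 /83181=-735.83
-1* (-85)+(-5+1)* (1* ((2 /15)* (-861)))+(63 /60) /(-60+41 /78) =25244619 /46390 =544.18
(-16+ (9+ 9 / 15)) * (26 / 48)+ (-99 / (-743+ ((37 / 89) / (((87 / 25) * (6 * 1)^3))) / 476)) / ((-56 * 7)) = -215329107541256 / 62108075931195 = -3.47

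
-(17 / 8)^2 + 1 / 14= -1991 / 448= -4.44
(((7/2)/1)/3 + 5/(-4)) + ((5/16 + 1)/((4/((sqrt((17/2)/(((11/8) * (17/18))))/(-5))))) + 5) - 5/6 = 49/12 - 63 * sqrt(22)/1760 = 3.92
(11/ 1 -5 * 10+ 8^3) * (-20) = -9460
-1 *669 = -669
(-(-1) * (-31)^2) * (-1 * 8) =-7688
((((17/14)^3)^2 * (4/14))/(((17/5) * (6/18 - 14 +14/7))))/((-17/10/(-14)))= -1252815/6588344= -0.19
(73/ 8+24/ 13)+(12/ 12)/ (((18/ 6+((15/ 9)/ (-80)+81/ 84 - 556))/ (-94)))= 214929967/ 19291064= 11.14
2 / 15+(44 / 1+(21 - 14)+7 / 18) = 4637 / 90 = 51.52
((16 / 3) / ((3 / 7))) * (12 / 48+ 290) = 3612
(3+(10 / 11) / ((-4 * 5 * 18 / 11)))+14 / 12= 149 / 36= 4.14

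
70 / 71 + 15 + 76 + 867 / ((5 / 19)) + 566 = 1403168 / 355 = 3952.59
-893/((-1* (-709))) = -893/709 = -1.26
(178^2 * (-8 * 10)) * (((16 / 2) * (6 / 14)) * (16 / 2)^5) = -1993384919040 / 7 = -284769274148.57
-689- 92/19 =-13183/19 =-693.84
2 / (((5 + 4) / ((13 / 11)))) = 26 / 99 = 0.26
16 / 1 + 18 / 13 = 226 / 13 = 17.38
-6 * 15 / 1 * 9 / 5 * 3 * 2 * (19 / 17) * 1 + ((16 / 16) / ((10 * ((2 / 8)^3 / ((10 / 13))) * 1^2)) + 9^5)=12810833 / 221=57967.57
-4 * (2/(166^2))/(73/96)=-192/502897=-0.00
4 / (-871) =-4 / 871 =-0.00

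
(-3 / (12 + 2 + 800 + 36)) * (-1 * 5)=3 / 170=0.02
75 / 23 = 3.26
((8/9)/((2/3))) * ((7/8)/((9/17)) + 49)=3647/54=67.54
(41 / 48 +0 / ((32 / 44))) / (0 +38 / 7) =0.16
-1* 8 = -8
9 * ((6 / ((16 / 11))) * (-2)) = -297 / 4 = -74.25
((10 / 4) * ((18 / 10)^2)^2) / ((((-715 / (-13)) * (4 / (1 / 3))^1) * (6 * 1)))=729 / 110000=0.01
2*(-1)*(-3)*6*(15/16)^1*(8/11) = 270/11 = 24.55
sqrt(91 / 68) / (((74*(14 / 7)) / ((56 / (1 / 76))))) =532*sqrt(1547) / 629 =33.27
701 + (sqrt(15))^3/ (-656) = 701 - 15* sqrt(15)/ 656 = 700.91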